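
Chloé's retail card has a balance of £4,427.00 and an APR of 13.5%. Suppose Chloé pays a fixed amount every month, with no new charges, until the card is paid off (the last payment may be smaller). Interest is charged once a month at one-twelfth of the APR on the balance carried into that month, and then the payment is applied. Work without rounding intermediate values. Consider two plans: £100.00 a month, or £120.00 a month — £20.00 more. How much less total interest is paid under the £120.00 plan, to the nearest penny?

£409.43

Monthly rate r = 13.5%/12 = 1.125% = 0.01125.
At £100.00/mo: n = ⌈−ln(1 − rB₀/P)/ln(1+r)⌉ = 62 payments (last £61.02); total interest = total paid − £4,427.00 = £1,734.02.
At £120.00/mo: 48 payments (last £111.59); total interest £1,324.59.
Interest saved = £1,734.02 − £1,324.59 = £409.43.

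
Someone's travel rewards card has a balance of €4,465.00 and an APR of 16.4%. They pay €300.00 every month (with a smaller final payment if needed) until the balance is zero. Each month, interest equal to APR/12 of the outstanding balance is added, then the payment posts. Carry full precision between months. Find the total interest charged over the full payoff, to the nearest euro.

€561

Monthly rate r = 16.4%/12 = 1.36667% = 0.0136667.
Payoff takes n = ⌈−ln(1 − rB₀/P)/ln(1+r)⌉ = ⌈16.753⌉ = 17 payments; the last is €226.33.
Total paid = 16·€300.00 + €226.33 = €5,026.33.
Total interest = total paid − principal = €5,026.33 − €4,465.00 = €561.33.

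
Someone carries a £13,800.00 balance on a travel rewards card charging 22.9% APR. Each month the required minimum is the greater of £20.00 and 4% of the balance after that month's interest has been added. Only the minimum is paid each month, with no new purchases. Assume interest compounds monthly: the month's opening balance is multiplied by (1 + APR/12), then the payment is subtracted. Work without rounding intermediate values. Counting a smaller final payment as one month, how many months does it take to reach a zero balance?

186 months

Monthly rate r = 22.9%/12 = 1.90833% = 0.0190833.
While 4% of the post-interest balance exceeds £20.00, each month B ← (B·(1+r))·(1 − 0.04), i.e. B shrinks by the factor (1+r)·0.96 = 0.97832.
This holds for months 1–153. Entering month 154 the balance is £482.46; 4% of the post-interest balance is now below £20.00, so the flat £20.00 minimum applies from here.
From month 154 a fixed £20.00 at rate r clears £482.46 in 33 more payments. Total: 153 + 33 = 186 months.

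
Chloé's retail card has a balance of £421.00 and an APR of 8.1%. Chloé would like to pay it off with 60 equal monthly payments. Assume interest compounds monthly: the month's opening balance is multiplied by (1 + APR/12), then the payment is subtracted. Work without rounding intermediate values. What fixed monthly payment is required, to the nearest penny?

£8.56

Monthly rate r = 8.1%/12 = 0.675% = 0.00675.
Level-payment amortization: P = B₀·r / (1 − (1+r)^(−n)) = 421.00·0.00675 / (1 − 1.00675^(−60)).
Denominator 1 − (1+r)^(−60) = 0.332114979.
P = 2.84175 / 0.332114979 ≈ 8.56.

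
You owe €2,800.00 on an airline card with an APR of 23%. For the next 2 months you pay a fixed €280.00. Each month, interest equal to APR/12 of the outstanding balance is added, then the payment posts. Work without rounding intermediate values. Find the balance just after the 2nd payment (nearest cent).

Monthly rate r = 23%/12 = 1.91667% = 0.0191667.
Each month: B ← B·(1+r) − €280.00.
Month 1: interest €53.67; balance after payment €2,573.67.
Month 2: interest €49.33; balance after payment €2,343.00.

€2,343.00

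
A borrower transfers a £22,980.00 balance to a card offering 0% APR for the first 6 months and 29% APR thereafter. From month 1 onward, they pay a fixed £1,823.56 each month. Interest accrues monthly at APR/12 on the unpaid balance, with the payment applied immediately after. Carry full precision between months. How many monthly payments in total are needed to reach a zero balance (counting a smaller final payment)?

Promo months 1–6 at r₀ = 0%/12 = 0; months 7+ at r₁ = 29%/12 = 0.0241667.
After month 6 (no interest yet): B = £22,980.00 − 6·£1,823.56 = £12,038.64.
Then at r₁ with £1,823.56/mo: n₂ = −ln(1 − r₁·B/P)/ln(1+r₁) ≈ 7.28 → 8 more payments.

14 months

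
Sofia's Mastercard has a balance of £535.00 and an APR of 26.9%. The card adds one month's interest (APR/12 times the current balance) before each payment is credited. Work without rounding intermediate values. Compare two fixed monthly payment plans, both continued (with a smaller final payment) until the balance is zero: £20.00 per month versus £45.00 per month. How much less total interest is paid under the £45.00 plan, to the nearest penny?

Monthly rate r = 26.9%/12 = 2.24167% = 0.0224167.
At £20.00/mo: n = ⌈−ln(1 − rB₀/P)/ln(1+r)⌉ = 42 payments (last £5.88); total interest = total paid − £535.00 = £290.88.
At £45.00/mo: 14 payments (last £44.14); total interest £94.14.
Interest saved = £290.88 − £94.14 = £196.74.

£196.74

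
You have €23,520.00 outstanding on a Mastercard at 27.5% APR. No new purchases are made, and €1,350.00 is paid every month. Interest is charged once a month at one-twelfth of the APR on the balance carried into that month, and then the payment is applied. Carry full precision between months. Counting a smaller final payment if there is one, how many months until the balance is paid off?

23 months

Monthly rate r = 27.5%/12 = 2.29167% = 0.0229167.
Recurrence: B ← B·(1+r) − €1,350.00.
Month 1: interest €539.00; balance after payment €22,709.00.
Month 2: interest €520.41; balance after payment €21,879.41.
Closed form: n = −ln(1 − rB₀/P)/ln(1+r) = −ln(0.60074)/ln(1.02292) ≈ 22.491, so the balance reaches zero during payment 23.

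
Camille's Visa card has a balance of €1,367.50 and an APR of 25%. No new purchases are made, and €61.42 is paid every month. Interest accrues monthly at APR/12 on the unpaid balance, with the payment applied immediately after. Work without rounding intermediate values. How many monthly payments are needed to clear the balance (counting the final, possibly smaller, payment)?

31 months

Monthly rate r = 25%/12 = 2.08333% = 0.0208333.
Recurrence: B ← B·(1+r) − €61.42.
Month 1: interest €28.49; balance after payment €1,334.57.
Month 2: interest €27.80; balance after payment €1,300.95.
Closed form: n = −ln(1 − rB₀/P)/ln(1+r) = −ln(0.53615)/ln(1.02083) ≈ 30.231, so the balance reaches zero during payment 31.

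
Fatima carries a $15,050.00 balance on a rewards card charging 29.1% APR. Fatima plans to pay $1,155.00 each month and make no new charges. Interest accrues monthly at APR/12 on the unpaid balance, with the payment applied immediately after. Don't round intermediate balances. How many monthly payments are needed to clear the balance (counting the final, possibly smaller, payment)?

Monthly rate r = 29.1%/12 = 2.425% = 0.02425.
Recurrence: B ← B·(1+r) − $1,155.00.
Month 1: interest $364.96; balance after payment $14,259.96.
Month 2: interest $345.80; balance after payment $13,450.77.
Closed form: n = −ln(1 − rB₀/P)/ln(1+r) = −ln(0.68402)/ln(1.02425) ≈ 15.850, so the balance reaches zero during payment 16.

16 payments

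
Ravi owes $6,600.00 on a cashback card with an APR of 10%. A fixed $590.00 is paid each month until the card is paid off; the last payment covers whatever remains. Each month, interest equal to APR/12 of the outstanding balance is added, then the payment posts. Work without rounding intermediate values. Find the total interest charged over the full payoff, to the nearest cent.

$357.42

Monthly rate r = 10%/12 = 0.833333% = 0.00833333.
Payoff takes n = ⌈−ln(1 − rB₀/P)/ln(1+r)⌉ = ⌈11.792⌉ = 12 payments; the last is $467.42.
Total paid = 11·$590.00 + $467.42 = $6,957.42.
Total interest = total paid − principal = $6,957.42 − $6,600.00 = $357.42.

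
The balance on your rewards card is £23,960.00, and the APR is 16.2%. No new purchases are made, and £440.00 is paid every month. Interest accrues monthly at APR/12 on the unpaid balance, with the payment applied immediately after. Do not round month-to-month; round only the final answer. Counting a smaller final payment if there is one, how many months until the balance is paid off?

100 months

Monthly rate r = 16.2%/12 = 1.35% = 0.0135.
Recurrence: B ← B·(1+r) − £440.00.
Month 1: interest £323.46; balance after payment £23,843.46.
Month 2: interest £321.89; balance after payment £23,725.35.
Closed form: n = −ln(1 − rB₀/P)/ln(1+r) = −ln(0.26486)/ln(1.0135) ≈ 99.073, so the balance reaches zero during payment 100.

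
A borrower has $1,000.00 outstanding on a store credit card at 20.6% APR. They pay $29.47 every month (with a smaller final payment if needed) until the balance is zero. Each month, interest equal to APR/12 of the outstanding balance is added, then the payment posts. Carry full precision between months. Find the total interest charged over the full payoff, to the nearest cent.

$512.43

Monthly rate r = 20.6%/12 = 1.71667% = 0.0171667.
Payoff takes n = ⌈−ln(1 − rB₀/P)/ln(1+r)⌉ = ⌈51.319⌉ = 52 payments; the last is $9.46.
Total paid = 51·$29.47 + $9.46 = $1,512.43.
Total interest = total paid − principal = $1,512.43 − $1,000.00 = $512.43.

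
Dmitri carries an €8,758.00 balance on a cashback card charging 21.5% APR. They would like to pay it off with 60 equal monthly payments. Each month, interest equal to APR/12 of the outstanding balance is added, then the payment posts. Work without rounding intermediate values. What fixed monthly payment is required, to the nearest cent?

€239.40

Monthly rate r = 21.5%/12 = 1.79167% = 0.0179167.
Level-payment amortization: P = B₀·r / (1 − (1+r)^(−n)) = 8758.00·0.0179167 / (1 − 1.01792^(−60)).
Denominator 1 − (1+r)^(−60) = 0.65543871.
P = 156.914 / 0.65543871 ≈ 239.40.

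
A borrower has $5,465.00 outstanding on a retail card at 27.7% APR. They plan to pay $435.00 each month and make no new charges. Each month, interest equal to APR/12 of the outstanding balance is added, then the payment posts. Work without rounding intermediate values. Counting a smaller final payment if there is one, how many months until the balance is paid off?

16 months

Monthly rate r = 27.7%/12 = 2.30833% = 0.0230833.
Recurrence: B ← B·(1+r) − $435.00.
Month 1: interest $126.15; balance after payment $5,156.15.
Month 2: interest $119.02; balance after payment $4,840.17.
Closed form: n = −ln(1 − rB₀/P)/ln(1+r) = −ln(0.71)/ln(1.02308) ≈ 15.008, so the balance reaches zero during payment 16.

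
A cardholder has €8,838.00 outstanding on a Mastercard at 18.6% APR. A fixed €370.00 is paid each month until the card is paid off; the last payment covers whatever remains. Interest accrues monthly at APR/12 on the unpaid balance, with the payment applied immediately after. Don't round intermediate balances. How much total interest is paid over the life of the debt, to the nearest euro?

€2,286

Monthly rate r = 18.6%/12 = 1.55% = 0.0155.
Payoff takes n = ⌈−ln(1 − rB₀/P)/ln(1+r)⌉ = ⌈30.064⌉ = 31 payments; the last is €23.85.
Total paid = 30·€370.00 + €23.85 = €11,123.85.
Total interest = total paid − principal = €11,123.85 − €8,838.00 = €2,285.85.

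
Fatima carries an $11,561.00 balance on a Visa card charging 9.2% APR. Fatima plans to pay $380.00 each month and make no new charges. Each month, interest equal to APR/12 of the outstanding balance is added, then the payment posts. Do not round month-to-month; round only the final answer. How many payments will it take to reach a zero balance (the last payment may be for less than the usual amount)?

Monthly rate r = 9.2%/12 = 0.766667% = 0.00766667.
Recurrence: B ← B·(1+r) − $380.00.
Month 1: interest $88.63; balance after payment $11,269.63.
Month 2: interest $86.40; balance after payment $10,976.03.
Closed form: n = −ln(1 − rB₀/P)/ln(1+r) = −ln(0.76675)/ln(1.00767) ≈ 34.775, so the balance reaches zero during payment 35.

35 months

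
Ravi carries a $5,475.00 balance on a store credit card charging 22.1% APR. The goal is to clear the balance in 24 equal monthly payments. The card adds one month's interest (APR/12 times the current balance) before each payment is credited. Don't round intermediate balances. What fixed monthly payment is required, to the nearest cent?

$284.30

Monthly rate r = 22.1%/12 = 1.84167% = 0.0184167.
Level-payment amortization: P = B₀·r / (1 − (1+r)^(−n)) = 5475.00·0.0184167 / (1 − 1.01842^(−24)).
Denominator 1 − (1+r)^(−24) = 0.354660799.
P = 100.831 / 0.354660799 ≈ 284.30.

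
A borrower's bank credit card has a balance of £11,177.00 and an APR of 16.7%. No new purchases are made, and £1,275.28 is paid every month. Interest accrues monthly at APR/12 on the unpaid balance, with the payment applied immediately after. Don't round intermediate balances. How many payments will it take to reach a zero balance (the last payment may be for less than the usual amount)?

Monthly rate r = 16.7%/12 = 1.39167% = 0.0139167.
Recurrence: B ← B·(1+r) − £1,275.28.
Month 1: interest £155.55; balance after payment £10,057.27.
Month 2: interest £139.96; balance after payment £8,921.95.
Closed form: n = −ln(1 − rB₀/P)/ln(1+r) = −ln(0.87803)/ln(1.01392) ≈ 9.412, so the balance reaches zero during payment 10.

10 payments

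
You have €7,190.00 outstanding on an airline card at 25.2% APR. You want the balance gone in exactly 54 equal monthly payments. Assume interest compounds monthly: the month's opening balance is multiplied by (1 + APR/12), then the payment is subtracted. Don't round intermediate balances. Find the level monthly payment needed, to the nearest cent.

€223.87

Monthly rate r = 25.2%/12 = 2.1% = 0.021.
Level-payment amortization: P = B₀·r / (1 − (1+r)^(−n)) = 7190.00·0.021 / (1 − 1.021^(−54)).
Denominator 1 − (1+r)^(−54) = 0.674455826.
P = 150.99 / 0.674455826 ≈ 223.87.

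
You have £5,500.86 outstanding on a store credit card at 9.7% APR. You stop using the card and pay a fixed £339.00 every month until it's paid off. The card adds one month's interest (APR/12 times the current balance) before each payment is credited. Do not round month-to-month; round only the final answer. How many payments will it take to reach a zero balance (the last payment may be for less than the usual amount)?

Monthly rate r = 9.7%/12 = 0.808333% = 0.00808333.
Recurrence: B ← B·(1+r) − £339.00.
Month 1: interest £44.47; balance after payment £5,206.33.
Month 2: interest £42.08; balance after payment £4,909.41.
Closed form: n = −ln(1 − rB₀/P)/ln(1+r) = −ln(0.86883)/ln(1.00808) ≈ 17.464, so the balance reaches zero during payment 18.

18 months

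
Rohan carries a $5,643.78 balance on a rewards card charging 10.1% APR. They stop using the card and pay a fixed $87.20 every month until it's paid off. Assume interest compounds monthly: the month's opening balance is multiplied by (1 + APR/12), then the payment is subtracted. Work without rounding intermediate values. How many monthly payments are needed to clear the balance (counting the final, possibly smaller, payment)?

Monthly rate r = 10.1%/12 = 0.841667% = 0.00841667.
Recurrence: B ← B·(1+r) − $87.20.
Month 1: interest $47.50; balance after payment $5,604.08.
Month 2: interest $47.17; balance after payment $5,564.05.
Closed form: n = −ln(1 − rB₀/P)/ln(1+r) = −ln(0.45525)/ln(1.00842) ≈ 93.886, so the balance reaches zero during payment 94.

94 payments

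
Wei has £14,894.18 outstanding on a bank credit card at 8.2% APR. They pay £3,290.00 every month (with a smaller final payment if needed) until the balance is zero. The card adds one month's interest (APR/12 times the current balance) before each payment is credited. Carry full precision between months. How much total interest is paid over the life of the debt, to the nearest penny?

Monthly rate r = 8.2%/12 = 0.683333% = 0.00683333.
Payoff takes n = ⌈−ln(1 − rB₀/P)/ln(1+r)⌉ = ⌈4.614⌉ = 5 payments; the last is £2,023.71.
Total paid = 4·£3,290.00 + £2,023.71 = £15,183.71.
Total interest = total paid − principal = £15,183.71 − £14,894.18 = £289.53.

£289.53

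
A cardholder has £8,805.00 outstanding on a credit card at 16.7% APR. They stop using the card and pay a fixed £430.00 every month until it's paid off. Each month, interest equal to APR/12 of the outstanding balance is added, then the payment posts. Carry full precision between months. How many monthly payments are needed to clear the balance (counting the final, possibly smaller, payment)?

Monthly rate r = 16.7%/12 = 1.39167% = 0.0139167.
Recurrence: B ← B·(1+r) − £430.00.
Month 1: interest £122.54; balance after payment £8,497.54.
Month 2: interest £118.26; balance after payment £8,185.79.
Closed form: n = −ln(1 − rB₀/P)/ln(1+r) = −ln(0.71503)/ln(1.01392) ≈ 24.270, so the balance reaches zero during payment 25.

25 months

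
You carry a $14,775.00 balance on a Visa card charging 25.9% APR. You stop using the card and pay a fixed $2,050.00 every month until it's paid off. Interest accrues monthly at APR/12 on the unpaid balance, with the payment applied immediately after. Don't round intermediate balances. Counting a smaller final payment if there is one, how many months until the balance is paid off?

Monthly rate r = 25.9%/12 = 2.15833% = 0.0215833.
Recurrence: B ← B·(1+r) − $2,050.00.
Month 1: interest $318.89; balance after payment $13,043.89.
Month 2: interest $281.53; balance after payment $11,275.42.
Closed form: n = −ln(1 − rB₀/P)/ln(1+r) = −ln(0.84444)/ln(1.02158) ≈ 7.918, so the balance reaches zero during payment 8.

8 payments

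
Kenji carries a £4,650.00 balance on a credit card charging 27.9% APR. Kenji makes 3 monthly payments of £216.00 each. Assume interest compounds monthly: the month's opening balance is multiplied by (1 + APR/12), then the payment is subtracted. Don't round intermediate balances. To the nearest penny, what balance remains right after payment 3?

£4,318.75

Monthly rate r = 27.9%/12 = 2.325% = 0.02325.
Each month: B ← B·(1+r) − £216.00.
Month 1: interest £108.11; balance after payment £4,542.11.
Month 2: interest £105.60; balance after payment £4,431.72.
Month 3: interest £103.04; balance after payment £4,318.75.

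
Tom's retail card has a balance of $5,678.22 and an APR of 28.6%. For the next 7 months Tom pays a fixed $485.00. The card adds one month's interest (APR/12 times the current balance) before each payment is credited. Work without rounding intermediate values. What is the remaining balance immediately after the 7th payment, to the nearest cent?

Monthly rate r = 28.6%/12 = 2.38333% = 0.0238333.
Each month: B ← B·(1+r) − $485.00.
Month 1: interest $135.33; balance after payment $5,328.55.
Month 2: interest $127.00; balance after payment $4,970.55.
Month 3: interest $118.46; balance after payment $4,604.01.
Month 4: interest $109.73; balance after payment $4,228.74.
Month 5: interest $100.79; balance after payment $3,844.53.
Month 6: interest $91.63; balance after payment $3,451.15.
Month 7: interest $82.25; balance after payment $3,048.41.

$3,048.41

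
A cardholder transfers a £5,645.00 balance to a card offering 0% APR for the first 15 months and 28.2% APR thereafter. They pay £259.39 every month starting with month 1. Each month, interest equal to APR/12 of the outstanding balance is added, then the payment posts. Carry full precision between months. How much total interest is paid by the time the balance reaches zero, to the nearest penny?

£179.28

Promo months 1–15 at r₀ = 0%/12 = 0; months 16+ at r₁ = 28.2%/12 = 0.0235.
After month 15 (no interest yet): B = £5,645.00 − 15·£259.39 = £1,754.15.
Then at r₁ with £259.39/mo: n₂ = −ln(1 − r₁·B/P)/ln(1+r₁) ≈ 7.45 → 8 more payments.
Total paid = 22·£259.39 + £117.70 = £5,824.28; interest = £5,824.28 − £5,645.00 = £179.28.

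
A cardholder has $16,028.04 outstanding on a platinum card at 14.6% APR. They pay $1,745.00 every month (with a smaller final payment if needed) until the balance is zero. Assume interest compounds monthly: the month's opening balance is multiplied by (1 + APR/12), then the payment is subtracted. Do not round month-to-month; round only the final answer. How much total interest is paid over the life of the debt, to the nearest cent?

$1,073.33

Monthly rate r = 14.6%/12 = 1.21667% = 0.0121667.
Payoff takes n = ⌈−ln(1 − rB₀/P)/ln(1+r)⌉ = ⌈9.799⌉ = 10 payments; the last is $1,396.37.
Total paid = 9·$1,745.00 + $1,396.37 = $17,101.37.
Total interest = total paid − principal = $17,101.37 − $16,028.04 = $1,073.33.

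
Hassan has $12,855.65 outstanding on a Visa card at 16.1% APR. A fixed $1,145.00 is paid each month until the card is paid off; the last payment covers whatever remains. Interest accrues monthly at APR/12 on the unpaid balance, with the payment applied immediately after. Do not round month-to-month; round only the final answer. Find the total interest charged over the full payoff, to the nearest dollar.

Monthly rate r = 16.1%/12 = 1.34167% = 0.0134167.
Payoff takes n = ⌈−ln(1 − rB₀/P)/ln(1+r)⌉ = ⌈12.251⌉ = 13 payments; the last is $288.36.
Total paid = 12·$1,145.00 + $288.36 = $14,028.36.
Total interest = total paid − principal = $14,028.36 − $12,855.65 = $1,172.71.

$1,173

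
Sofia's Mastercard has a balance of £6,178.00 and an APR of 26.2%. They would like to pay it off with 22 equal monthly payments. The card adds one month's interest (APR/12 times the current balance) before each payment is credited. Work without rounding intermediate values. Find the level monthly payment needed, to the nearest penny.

£356.64

Monthly rate r = 26.2%/12 = 2.18333% = 0.0218333.
Level-payment amortization: P = B₀·r / (1 − (1+r)^(−n)) = 6178.00·0.0218333 / (1 − 1.02183^(−22)).
Denominator 1 − (1+r)^(−22) = 0.378217416.
P = 134.886 / 0.378217416 ≈ 356.64.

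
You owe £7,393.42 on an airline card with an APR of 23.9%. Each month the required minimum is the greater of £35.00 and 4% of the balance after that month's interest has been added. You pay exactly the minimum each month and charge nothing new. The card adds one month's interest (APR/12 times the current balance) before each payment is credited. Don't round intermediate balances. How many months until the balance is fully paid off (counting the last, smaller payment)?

Monthly rate r = 23.9%/12 = 1.99167% = 0.0199167.
While 4% of the post-interest balance exceeds £35.00, each month B ← (B·(1+r))·(1 − 0.04), i.e. B shrinks by the factor (1+r)·0.96 = 0.97912.
This holds for months 1–103. Entering month 104 the balance is £841.29; 4% of the post-interest balance is now below £35.00, so the flat £35.00 minimum applies from here.
From month 104 a fixed £35.00 at rate r clears £841.29 in 34 more payments. Total: 103 + 34 = 137 months.

137 months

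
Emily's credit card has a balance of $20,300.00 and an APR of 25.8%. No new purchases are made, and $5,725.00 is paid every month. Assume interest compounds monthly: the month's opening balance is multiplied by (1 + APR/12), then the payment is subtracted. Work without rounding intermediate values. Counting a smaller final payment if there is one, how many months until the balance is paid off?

4 payments

Monthly rate r = 25.8%/12 = 2.15% = 0.0215.
Recurrence: B ← B·(1+r) − $5,725.00.
Month 1: interest $436.45; balance after payment $15,011.45.
Month 2: interest $322.75; balance after payment $9,609.20.
Month 3: interest $206.60; balance after payment $4,090.79.
Month 4: interest $87.95; balance after payment $0.00.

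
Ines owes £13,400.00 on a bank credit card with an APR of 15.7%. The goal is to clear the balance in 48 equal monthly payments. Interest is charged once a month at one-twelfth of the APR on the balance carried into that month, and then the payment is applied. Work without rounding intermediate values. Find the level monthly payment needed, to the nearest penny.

£377.70

Monthly rate r = 15.7%/12 = 1.30833% = 0.0130833.
Level-payment amortization: P = B₀·r / (1 − (1+r)^(−n)) = 13400.00·0.0130833 / (1 − 1.01308^(−48)).
Denominator 1 − (1+r)^(−48) = 0.464164098.
P = 175.317 / 0.464164098 ≈ 377.70.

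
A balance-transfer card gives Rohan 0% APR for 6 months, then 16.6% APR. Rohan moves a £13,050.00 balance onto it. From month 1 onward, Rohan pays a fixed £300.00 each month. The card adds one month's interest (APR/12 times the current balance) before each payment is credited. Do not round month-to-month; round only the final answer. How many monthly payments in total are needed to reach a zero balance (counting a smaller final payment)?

Promo months 1–6 at r₀ = 0%/12 = 0; months 7+ at r₁ = 16.6%/12 = 0.0138333.
After month 6 (no interest yet): B = £13,050.00 − 6·£300.00 = £11,250.00.
Then at r₁ with £300.00/mo: n₂ = −ln(1 − r₁·B/P)/ln(1+r₁) ≈ 53.23 → 54 more payments.

60 payments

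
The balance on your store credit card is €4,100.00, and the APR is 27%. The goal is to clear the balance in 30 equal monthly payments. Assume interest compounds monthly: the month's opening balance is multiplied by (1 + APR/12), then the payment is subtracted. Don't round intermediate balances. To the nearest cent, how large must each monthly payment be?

€189.42

Monthly rate r = 27%/12 = 2.25% = 0.0225.
Level-payment amortization: P = B₀·r / (1 − (1+r)^(−n)) = 4100.00·0.0225 / (1 − 1.0225^(−30)).
Denominator 1 − (1+r)^(−30) = 0.487019922.
P = 92.25 / 0.487019922 ≈ 189.42.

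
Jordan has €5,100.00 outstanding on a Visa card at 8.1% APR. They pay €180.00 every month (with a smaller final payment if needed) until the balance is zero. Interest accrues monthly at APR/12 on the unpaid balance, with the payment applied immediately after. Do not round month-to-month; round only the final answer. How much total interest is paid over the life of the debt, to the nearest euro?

Monthly rate r = 8.1%/12 = 0.675% = 0.00675.
Payoff takes n = ⌈−ln(1 − rB₀/P)/ln(1+r)⌉ = ⌈31.553⌉ = 32 payments; the last is €99.64.
Total paid = 31·€180.00 + €99.64 = €5,679.64.
Total interest = total paid − principal = €5,679.64 − €5,100.00 = €579.64.

€580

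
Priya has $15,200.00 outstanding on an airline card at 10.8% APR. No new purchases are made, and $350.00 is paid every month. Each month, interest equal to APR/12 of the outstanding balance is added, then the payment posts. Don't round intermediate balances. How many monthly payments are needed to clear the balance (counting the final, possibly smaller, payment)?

Monthly rate r = 10.8%/12 = 0.9% = 0.009.
Recurrence: B ← B·(1+r) − $350.00.
Month 1: interest $136.80; balance after payment $14,986.80.
Month 2: interest $134.88; balance after payment $14,771.68.
Closed form: n = −ln(1 − rB₀/P)/ln(1+r) = −ln(0.60914)/ln(1.009) ≈ 55.326, so the balance reaches zero during payment 56.

56 months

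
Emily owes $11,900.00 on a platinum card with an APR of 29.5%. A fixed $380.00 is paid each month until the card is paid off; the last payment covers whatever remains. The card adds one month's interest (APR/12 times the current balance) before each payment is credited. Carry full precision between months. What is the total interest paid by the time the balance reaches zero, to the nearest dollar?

$11,087

Monthly rate r = 29.5%/12 = 2.45833% = 0.0245833.
Payoff takes n = ⌈−ln(1 − rB₀/P)/ln(1+r)⌉ = ⌈60.488⌉ = 61 payments; the last is $186.52.
Total paid = 60·$380.00 + $186.52 = $22,986.52.
Total interest = total paid − principal = $22,986.52 − $11,900.00 = $11,086.52.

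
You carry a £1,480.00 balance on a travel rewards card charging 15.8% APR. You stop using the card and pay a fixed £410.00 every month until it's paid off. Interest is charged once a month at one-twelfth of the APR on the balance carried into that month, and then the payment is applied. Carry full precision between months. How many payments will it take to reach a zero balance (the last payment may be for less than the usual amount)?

Monthly rate r = 15.8%/12 = 1.31667% = 0.0131667.
Recurrence: B ← B·(1+r) − £410.00.
Month 1: interest £19.49; balance after payment £1,089.49.
Month 2: interest £14.34; balance after payment £693.83.
Month 3: interest £9.14; balance after payment £292.97.
Month 4: interest £3.86; balance after payment £0.00.

4 months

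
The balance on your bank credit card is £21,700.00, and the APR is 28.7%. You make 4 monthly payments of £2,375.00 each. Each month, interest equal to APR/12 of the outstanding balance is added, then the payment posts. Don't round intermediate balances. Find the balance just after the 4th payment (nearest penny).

£14,005.36

Monthly rate r = 28.7%/12 = 2.39167% = 0.0239167.
Each month: B ← B·(1+r) − £2,375.00.
Month 1: interest £518.99; balance after payment £19,843.99.
Month 2: interest £474.60; balance after payment £17,943.59.
Month 3: interest £429.15; balance after payment £15,997.74.
Month 4: interest £382.61; balance after payment £14,005.36.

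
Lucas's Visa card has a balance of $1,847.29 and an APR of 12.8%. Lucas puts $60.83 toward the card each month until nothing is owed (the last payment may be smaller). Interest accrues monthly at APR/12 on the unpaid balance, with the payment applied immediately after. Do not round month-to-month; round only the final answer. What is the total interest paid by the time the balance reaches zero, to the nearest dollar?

$397

Monthly rate r = 12.8%/12 = 1.06667% = 0.0106667.
Payoff takes n = ⌈−ln(1 − rB₀/P)/ln(1+r)⌉ = ⌈36.894⌉ = 37 payments; the last is $54.42.
Total paid = 36·$60.83 + $54.42 = $2,244.30.
Total interest = total paid − principal = $2,244.30 − $1,847.29 = $397.01.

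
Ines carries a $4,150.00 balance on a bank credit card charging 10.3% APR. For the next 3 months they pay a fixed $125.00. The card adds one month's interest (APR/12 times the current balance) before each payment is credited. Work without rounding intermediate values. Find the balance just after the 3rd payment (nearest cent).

Monthly rate r = 10.3%/12 = 0.858333% = 0.00858333.
Each month: B ← B·(1+r) − $125.00.
Month 1: interest $35.62; balance after payment $4,060.62.
Month 2: interest $34.85; balance after payment $3,970.47.
Month 3: interest $34.08; balance after payment $3,879.55.

$3,879.55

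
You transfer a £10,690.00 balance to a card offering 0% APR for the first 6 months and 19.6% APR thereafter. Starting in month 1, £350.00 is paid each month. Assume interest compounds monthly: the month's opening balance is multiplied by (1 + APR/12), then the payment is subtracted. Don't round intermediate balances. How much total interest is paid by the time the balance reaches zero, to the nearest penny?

Promo months 1–6 at r₀ = 0%/12 = 0; months 7+ at r₁ = 19.6%/12 = 0.0163333.
After month 6 (no interest yet): B = £10,690.00 − 6·£350.00 = £8,590.00.
Then at r₁ with £350.00/mo: n₂ = −ln(1 − r₁·B/P)/ln(1+r₁) ≈ 31.62 → 32 more payments.
Total paid = 37·£350.00 + £217.31 = £13,167.31; interest = £13,167.31 − £10,690.00 = £2,477.31.

£2,477.31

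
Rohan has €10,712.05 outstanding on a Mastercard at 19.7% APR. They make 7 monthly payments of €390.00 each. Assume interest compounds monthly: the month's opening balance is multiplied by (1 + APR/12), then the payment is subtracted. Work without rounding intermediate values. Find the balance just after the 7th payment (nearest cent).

€9,137.16

Monthly rate r = 19.7%/12 = 1.64167% = 0.0164167.
Each month: B ← B·(1+r) − €390.00.
Month 1: interest €175.86; balance after payment €10,497.91.
Month 2: interest €172.34; balance after payment €10,280.25.
Month 3: interest €168.77; balance after payment €10,059.01.
Month 4: interest €165.14; balance after payment €9,834.15.
Month 5: interest €161.44; balance after payment €9,605.59.
Month 6: interest €157.69; balance after payment €9,373.29.
Month 7: interest €153.88; balance after payment €9,137.16.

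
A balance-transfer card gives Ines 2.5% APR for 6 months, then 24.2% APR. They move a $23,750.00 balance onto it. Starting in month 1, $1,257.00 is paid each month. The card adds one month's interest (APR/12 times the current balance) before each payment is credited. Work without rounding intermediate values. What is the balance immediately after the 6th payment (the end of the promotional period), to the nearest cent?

Promo months 1–6 at r₀ = 2.5%/12 = 0.00208333; months 7+ at r₁ = 24.2%/12 = 0.0201667.
After month 6: iterate B ← B·(1+r₀) − $1,257.00 for 6 months → $16,467.03.

$16,467.03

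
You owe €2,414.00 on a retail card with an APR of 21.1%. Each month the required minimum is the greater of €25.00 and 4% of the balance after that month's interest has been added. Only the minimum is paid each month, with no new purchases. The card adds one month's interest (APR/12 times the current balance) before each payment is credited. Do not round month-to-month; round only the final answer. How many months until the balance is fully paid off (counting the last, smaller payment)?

Monthly rate r = 21.1%/12 = 1.75833% = 0.0175833.
While 4% of the post-interest balance exceeds €25.00, each month B ← (B·(1+r))·(1 − 0.04), i.e. B shrinks by the factor (1+r)·0.96 = 0.97688.
This holds for months 1–59. Entering month 60 the balance is €607.25; 4% of the post-interest balance is now below €25.00, so the flat €25.00 minimum applies from here.
From month 60 a fixed €25.00 at rate r clears €607.25 in 32 more payments. Total: 59 + 32 = 91 months.

91 months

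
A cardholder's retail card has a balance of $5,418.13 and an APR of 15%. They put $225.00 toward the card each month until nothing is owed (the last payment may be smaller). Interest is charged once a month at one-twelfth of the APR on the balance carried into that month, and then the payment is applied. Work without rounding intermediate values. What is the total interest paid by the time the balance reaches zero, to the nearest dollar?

$1,068

Monthly rate r = 15%/12 = 1.25% = 0.0125.
Payoff takes n = ⌈−ln(1 − rB₀/P)/ln(1+r)⌉ = ⌈28.828⌉ = 29 payments; the last is $186.47.
Total paid = 28·$225.00 + $186.47 = $6,486.47.
Total interest = total paid − principal = $6,486.47 − $5,418.13 = $1,068.34.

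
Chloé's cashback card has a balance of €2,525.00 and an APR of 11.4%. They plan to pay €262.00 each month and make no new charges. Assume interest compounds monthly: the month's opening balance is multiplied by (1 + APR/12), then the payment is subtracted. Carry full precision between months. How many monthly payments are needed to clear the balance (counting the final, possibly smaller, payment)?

Monthly rate r = 11.4%/12 = 0.95% = 0.0095.
Recurrence: B ← B·(1+r) − €262.00.
Month 1: interest €23.99; balance after payment €2,286.99.
Month 2: interest €21.73; balance after payment €2,046.71.
Closed form: n = −ln(1 − rB₀/P)/ln(1+r) = −ln(0.90844)/ln(1.0095) ≈ 10.155, so the balance reaches zero during payment 11.

11 months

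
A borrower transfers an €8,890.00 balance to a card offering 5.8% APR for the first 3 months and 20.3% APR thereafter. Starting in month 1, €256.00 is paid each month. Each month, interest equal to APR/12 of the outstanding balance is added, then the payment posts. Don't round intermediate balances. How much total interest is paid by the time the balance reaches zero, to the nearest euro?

€3,896

Promo months 1–3 at r₀ = 5.8%/12 = 0.00483333; months 4+ at r₁ = 20.3%/12 = 0.0169167.
After month 3: iterate B ← B·(1+r₀) − €256.00 for 3 months → €8,247.81.
Then at r₁ with €256.00/mo: n₂ = −ln(1 − r₁·B/P)/ln(1+r₁) ≈ 46.94 → 47 more payments.
Total paid = 49·€256.00 + €241.95 = €12,785.95; interest = €12,785.95 − €8,890.00 = €3,895.95.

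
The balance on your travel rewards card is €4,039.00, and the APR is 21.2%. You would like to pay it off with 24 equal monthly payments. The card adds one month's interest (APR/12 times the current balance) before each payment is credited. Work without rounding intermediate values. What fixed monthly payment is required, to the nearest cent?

€207.94

Monthly rate r = 21.2%/12 = 1.76667% = 0.0176667.
Level-payment amortization: P = B₀·r / (1 − (1+r)^(−n)) = 4039.00·0.0176667 / (1 − 1.01767^(−24)).
Denominator 1 − (1+r)^(−24) = 0.343149084.
P = 71.3557 / 0.343149084 ≈ 207.94.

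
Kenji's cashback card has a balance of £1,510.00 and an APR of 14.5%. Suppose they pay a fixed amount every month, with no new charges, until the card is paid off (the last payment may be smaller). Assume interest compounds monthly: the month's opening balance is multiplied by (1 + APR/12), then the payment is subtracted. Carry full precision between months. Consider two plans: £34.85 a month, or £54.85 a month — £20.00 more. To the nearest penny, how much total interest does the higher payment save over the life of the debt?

Monthly rate r = 14.5%/12 = 1.20833% = 0.0120833.
At £34.85/mo: n = ⌈−ln(1 − rB₀/P)/ln(1+r)⌉ = 62 payments (last £25.38); total interest = total paid − £1,510.00 = £641.23.
At £54.85/mo: 34 payments (last £36.97); total interest £337.02.
Interest saved = £641.23 − £337.02 = £304.21.

£304.21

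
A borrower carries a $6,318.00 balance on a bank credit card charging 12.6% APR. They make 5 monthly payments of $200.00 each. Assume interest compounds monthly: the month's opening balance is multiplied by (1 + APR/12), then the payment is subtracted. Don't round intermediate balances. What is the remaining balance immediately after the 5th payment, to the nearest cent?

$5,635.51

Monthly rate r = 12.6%/12 = 1.05% = 0.0105.
Each month: B ← B·(1+r) − $200.00.
Month 1: interest $66.34; balance after payment $6,184.34.
Month 2: interest $64.94; balance after payment $6,049.27.
Month 3: interest $63.52; balance after payment $5,912.79.
Month 4: interest $62.08; balance after payment $5,774.88.
Month 5: interest $60.64; balance after payment $5,635.51.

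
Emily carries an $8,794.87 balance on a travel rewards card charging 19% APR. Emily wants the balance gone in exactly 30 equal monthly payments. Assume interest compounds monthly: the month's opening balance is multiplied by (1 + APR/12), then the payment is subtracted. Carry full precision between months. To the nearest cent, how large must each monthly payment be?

$370.55

Monthly rate r = 19%/12 = 1.58333% = 0.0158333.
Level-payment amortization: P = B₀·r / (1 − (1+r)^(−n)) = 8794.87·0.0158333 / (1 − 1.01583^(−30)).
Denominator 1 − (1+r)^(−30) = 0.375796481.
P = 139.252 / 0.375796481 ≈ 370.55.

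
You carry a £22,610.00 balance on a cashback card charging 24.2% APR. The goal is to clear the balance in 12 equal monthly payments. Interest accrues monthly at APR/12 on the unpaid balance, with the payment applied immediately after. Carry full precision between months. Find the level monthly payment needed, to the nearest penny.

£2,140.18

Monthly rate r = 24.2%/12 = 2.01667% = 0.0201667.
Level-payment amortization: P = B₀·r / (1 − (1+r)^(−n)) = 22610.00·0.0201667 / (1 − 1.02017^(−12)).
Denominator 1 − (1+r)^(−12) = 0.213051249.
P = 455.968 / 0.213051249 ≈ 2140.18.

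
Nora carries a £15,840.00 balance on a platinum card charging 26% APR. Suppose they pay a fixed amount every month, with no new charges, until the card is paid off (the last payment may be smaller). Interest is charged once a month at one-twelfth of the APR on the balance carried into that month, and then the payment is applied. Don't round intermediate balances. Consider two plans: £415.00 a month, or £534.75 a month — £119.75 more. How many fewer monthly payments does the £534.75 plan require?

34 fewer payments

Monthly rate r = 26%/12 = 2.16667% = 0.0216667.
At £415.00/mo: n = ⌈−ln(1 − rB₀/P)/ln(1+r)⌉ = 82 payments (last £351.71); total interest = total paid − £15,840.00 = £18,126.71.
At £534.75/mo: 48 payments (last £479.33); total interest £9,772.58.
Payments saved = 82 − 48 = 34.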